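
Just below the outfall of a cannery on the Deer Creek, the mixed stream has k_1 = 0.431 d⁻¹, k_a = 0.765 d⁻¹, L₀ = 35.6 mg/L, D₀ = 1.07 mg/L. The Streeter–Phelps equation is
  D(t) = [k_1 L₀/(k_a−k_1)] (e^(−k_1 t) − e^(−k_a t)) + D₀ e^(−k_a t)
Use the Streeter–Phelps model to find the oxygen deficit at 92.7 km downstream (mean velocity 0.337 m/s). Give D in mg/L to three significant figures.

D ≈ 7.72 mg/L

Travel time t = x/v = 92.7 km / (0.337 m/s) = 92700 m / 0.337 m/s = 275100 s = 3.184 d.
k_1 L₀/(k_a−k_1) = 0.431×35.6/(0.765−0.431) = 15.34/0.3340 = 45.94 mg/L.
e^(−k_1 t) = e^(−0.431×3.184) = 0.2536; e^(−k_a t) = e^(−0.765×3.184) = 0.08755.
D = 45.94 × (0.2536 − 0.08755) + 1.07 × 0.08755 = 7.626 + 0.09368 = 7.720 mg/L.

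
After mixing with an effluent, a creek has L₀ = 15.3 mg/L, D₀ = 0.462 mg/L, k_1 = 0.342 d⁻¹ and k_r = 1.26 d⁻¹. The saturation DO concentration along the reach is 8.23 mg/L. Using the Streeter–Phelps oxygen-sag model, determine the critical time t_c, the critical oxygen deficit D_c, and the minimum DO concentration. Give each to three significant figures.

At the critical point dD/dt = 0, so k_1 L₀ e^(−k_1 t) = k_r D. Substituting D(t) from the Streeter–Phelps equation and solving for t gives
t_c = ln[(k_r/k_1)(1 − D₀(k_r−k_1)/(k_1 L₀))] / (k_r−k_1).
Here k_r−k_1 = 0.9180 d⁻¹ and 1 − D₀(k_r−k_1)/(k_1 L₀) = 1 − 0.462×0.9180/(0.342×15.3) = 0.9189, so
t_c = ln(3.684 × 0.9189) / 0.9180 = 1.220 / 0.9180 = 1.328 d.
D_c = (k_1/k_r) L₀ e^(−k_1 t_c) = (0.342/1.26) × 15.3 × e^(−0.342×1.328) = 0.2714 × 15.3 × 0.6349 = 2.637 mg/L.
Minimum DO = C_s − D_c = 8.23 − 2.637 = 5.593 mg/L.

t_c ≈ 1.33 d; D_c ≈ 2.64 mg/L; min DO ≈ 5.59 mg/L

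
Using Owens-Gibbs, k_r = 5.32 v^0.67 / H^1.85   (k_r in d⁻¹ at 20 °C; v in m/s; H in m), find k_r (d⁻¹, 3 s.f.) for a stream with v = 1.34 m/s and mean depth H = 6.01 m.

k_r ≈ 0.235 d⁻¹

k_r = 5.32 × 1.34^0.67 / 6.01^1.85 = 5.32 × 1.217 / 27.60 = 0.2345 d⁻¹.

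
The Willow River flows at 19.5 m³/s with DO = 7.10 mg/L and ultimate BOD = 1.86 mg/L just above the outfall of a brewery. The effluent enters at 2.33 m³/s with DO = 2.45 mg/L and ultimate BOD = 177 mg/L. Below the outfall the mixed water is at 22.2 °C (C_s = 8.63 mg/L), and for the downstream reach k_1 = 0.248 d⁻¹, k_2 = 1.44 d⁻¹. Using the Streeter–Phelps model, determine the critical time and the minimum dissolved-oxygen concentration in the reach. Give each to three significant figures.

t_c ≈ 0.937 d; minimum DO ≈ 5.82 mg/L

Mixed DO = (19.5×7.10 + 2.33×2.45)/(19.5+2.33) = 144.2/21.83 = 6.604 mg/L.
Mixed L₀ = (19.5×1.86 + 2.33×177)/(21.83) = 448.7/21.83 = 20.55 mg/L.
Initial deficit D₀ = C_s − DO₀ = 8.63 − 6.604 = 2.026 mg/L.
t_c = (1/1.192) ln[(1.44/0.248)(1 − 2.026×1.192/(0.248×20.55))] = 0.8389 × ln(3.055) = 0.9369 d.
D_c = (0.248/1.44) × 20.55 × e^(−0.248×0.9369) = 0.1722 × 20.55 × 0.7927 = 2.806 mg/L.
Minimum DO = 8.63 − 2.806 = 5.824 mg/L.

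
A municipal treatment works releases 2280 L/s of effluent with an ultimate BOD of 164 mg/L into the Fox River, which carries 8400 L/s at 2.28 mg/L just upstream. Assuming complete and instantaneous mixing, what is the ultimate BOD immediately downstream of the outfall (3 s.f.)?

Flow-weighted mixing: C = (Q_r C_r + Q_w C_w)/(Q_r + Q_w)
= (8400×2.28 + 2280×164)/(8400 + 2280) = 393100/10680 = 36.80 mg/L.

36.8 mg/L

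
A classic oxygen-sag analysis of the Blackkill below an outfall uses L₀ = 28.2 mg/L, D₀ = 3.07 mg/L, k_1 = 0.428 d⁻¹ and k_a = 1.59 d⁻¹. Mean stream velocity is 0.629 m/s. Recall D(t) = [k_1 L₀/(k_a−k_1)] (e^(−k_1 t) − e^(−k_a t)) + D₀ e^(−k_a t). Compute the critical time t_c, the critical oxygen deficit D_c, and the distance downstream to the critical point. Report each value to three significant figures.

t_c ≈ 0.828 d; D_c ≈ 5.33 mg/L; x_c ≈ 45.0 km

With k_a/k_1 = 3.715 and 1 − D₀(k_a−k_1)/(k_1 L₀) = 0.7044,
t_c = ln(3.715 × 0.7044) / (1.59 − 0.428) = ln(2.617) / 1.162 = 0.9620/1.162 = 0.8279 d.
L(t_c) = L₀ e^(−k_1 t_c) = 28.2 × 0.7016 = 19.79 mg/L, and at the critical point k_a D_c = k_1 L, so D_c = (0.428/1.59) × 19.79 = 5.326 mg/L.
x_c = v t_c = 0.629 m/s × 0.8279 d × 86400 s/d = 44990 m ≈ 45.0 km.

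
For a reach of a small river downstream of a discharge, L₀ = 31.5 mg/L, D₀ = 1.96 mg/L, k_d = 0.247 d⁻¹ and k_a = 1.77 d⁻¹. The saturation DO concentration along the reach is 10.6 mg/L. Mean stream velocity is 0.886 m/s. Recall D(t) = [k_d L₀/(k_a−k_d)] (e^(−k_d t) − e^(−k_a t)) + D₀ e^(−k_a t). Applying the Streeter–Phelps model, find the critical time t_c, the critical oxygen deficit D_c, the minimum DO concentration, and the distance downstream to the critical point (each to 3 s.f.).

At the critical point dD/dt = 0, so k_d L₀ e^(−k_d t) = k_a D. Substituting D(t) from the Streeter–Phelps equation and solving for t gives
t_c = ln[(k_a/k_d)(1 − D₀(k_a−k_d)/(k_d L₀))] / (k_a−k_d).
Here k_a−k_d = 1.523 d⁻¹ and 1 − D₀(k_a−k_d)/(k_d L₀) = 1 − 1.96×1.523/(0.247×31.5) = 0.6163, so
t_c = ln(7.166 × 0.6163) / 1.523 = 1.485 / 1.523 = 0.9753 d.
L(t_c) = L₀ e^(−k_d t_c) = 31.5 × 0.7859 = 24.76 mg/L, and at the critical point k_a D_c = k_d L, so D_c = (0.247/1.77) × 24.76 = 3.455 mg/L.
Minimum DO = C_s − D_c = 10.6 − 3.455 = 7.145 mg/L.
x_c = v t_c = 0.886 m/s × 0.9753 d × 86400 s/d = 74660 m ≈ 74.7 km.

t_c ≈ 0.975 d; D_c ≈ 3.45 mg/L; min DO ≈ 7.15 mg/L; x_c ≈ 74.7 km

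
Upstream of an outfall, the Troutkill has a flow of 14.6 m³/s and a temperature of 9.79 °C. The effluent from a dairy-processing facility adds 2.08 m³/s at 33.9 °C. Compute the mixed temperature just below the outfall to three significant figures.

12.8 °C

Flow-weighted mixing: C = (Q_r C_r + Q_w C_w)/(Q_r + Q_w)
= (14.6×9.79 + 2.08×33.9)/(14.6 + 2.08) = 213.4/16.68 = 12.80 °C.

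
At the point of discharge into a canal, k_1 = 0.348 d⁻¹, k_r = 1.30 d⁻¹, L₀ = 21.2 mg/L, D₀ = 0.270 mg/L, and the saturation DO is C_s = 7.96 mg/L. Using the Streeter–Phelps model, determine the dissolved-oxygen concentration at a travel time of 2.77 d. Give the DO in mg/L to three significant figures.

k_1 L₀/(k_r−k_1) = 0.348×21.2/(1.30−0.348) = 7.378/0.9520 = 7.750 mg/L.
e^(−k_1 t) = e^(−0.348×2.770) = 0.3814; e^(−k_r t) = e^(−1.30×2.770) = 0.02730.
D = 7.750 × (0.3814 − 0.02730) + 0.270 × 0.02730 = 2.744 + 0.007370 = 2.751 mg/L.
DO = C_s − D = 7.96 − 2.751 = 5.209 mg/L.

DO ≈ 5.21 mg/L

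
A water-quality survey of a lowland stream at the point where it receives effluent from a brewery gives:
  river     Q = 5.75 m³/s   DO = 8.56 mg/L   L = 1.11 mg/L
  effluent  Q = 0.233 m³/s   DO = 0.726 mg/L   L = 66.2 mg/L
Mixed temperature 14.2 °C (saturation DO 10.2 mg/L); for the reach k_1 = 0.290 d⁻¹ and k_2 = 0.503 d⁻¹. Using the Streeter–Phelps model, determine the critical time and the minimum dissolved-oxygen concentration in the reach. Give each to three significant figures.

t_c ≈ 0.250 d; minimum DO ≈ 8.25 mg/L

Mixed DO = (5.75×8.56 + 0.233×0.726)/(5.75+0.233) = 49.39/5.983 = 8.255 mg/L.
Mixed L₀ = (5.75×1.11 + 0.233×66.2)/(5.983) = 21.81/5.983 = 3.645 mg/L.
Initial deficit D₀ = C_s − DO₀ = 10.2 − 8.255 = 1.945 mg/L.
t_c = (1/0.2130) ln[(0.503/0.290)(1 − 1.945×0.2130/(0.290×3.645))] = 4.695 × ln(1.055) = 0.2497 d.
D_c = (0.290/0.503) × 3.645 × e^(−0.290×0.2497) = 0.5765 × 3.645 × 0.9301 = 1.955 mg/L.
Minimum DO = 10.2 − 1.955 = 8.245 mg/L.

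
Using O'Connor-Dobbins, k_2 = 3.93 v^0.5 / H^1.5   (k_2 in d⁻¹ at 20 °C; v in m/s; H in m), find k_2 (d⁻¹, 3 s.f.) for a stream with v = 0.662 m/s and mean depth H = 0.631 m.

k_2 ≈ 6.38 d⁻¹

k_2 = 3.93 × 0.662^0.5 / 0.631^1.5 = 3.93 × 0.8136 / 0.5012 = 6.379 d⁻¹.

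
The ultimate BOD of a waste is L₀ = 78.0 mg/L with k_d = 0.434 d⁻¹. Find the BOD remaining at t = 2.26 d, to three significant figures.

L ≈ 29.2 mg/L

L_t = L₀ e^(−k_d t) = 78.0 × e^(−0.434×2.26) = 78.0 × 0.3750 = 29.25 mg/L.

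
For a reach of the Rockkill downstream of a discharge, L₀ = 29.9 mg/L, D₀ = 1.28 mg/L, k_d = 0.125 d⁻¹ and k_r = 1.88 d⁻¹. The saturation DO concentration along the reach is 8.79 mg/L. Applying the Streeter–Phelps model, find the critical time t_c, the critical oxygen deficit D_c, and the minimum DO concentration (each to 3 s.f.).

With k_r/k_d = 15.04 and 1 − D₀(k_r−k_d)/(k_d L₀) = 0.3990,
t_c = ln(15.04 × 0.3990) / (1.88 − 0.125) = ln(6.000) / 1.755 = 1.792/1.755 = 1.021 d.
D_c = (k_d/k_r) L₀ e^(−k_d t_c) = (0.125/1.88) × 29.9 × e^(−0.125×1.021) = 0.06649 × 29.9 × 0.8802 = 1.750 mg/L.
Minimum DO = C_s − D_c = 8.79 − 1.750 = 7.040 mg/L.

t_c ≈ 1.02 d; D_c ≈ 1.75 mg/L; min DO ≈ 7.04 mg/L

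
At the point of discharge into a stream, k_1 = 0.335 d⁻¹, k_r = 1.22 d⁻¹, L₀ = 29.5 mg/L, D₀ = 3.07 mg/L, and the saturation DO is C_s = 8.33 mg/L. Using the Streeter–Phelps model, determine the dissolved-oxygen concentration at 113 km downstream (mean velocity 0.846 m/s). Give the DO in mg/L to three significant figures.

Travel time t = x/v = 113 km / (0.846 m/s) = 113000 m / 0.846 m/s = 133600 s = 1.546 d.
k_1 L₀/(k_r−k_1) = 0.335×29.5/(1.22−0.335) = 9.883/0.8850 = 11.17 mg/L.
e^(−k_1 t) = e^(−0.335×1.546) = 0.5958; e^(−k_r t) = e^(−1.22×1.546) = 0.1517.
D = 11.17 × (0.5958 − 0.1517) + 3.07 × 0.1517 = 4.959 + 0.4656 = 5.425 mg/L.
DO = C_s − D = 8.33 − 5.425 = 2.905 mg/L.

DO ≈ 2.91 mg/L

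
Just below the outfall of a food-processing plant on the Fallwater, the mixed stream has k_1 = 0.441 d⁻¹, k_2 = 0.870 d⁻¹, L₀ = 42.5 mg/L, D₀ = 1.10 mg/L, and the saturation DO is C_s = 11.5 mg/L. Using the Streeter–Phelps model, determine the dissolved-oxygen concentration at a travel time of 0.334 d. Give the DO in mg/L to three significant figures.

k_1 L₀/(k_2−k_1) = 0.441×42.5/(0.870−0.441) = 18.74/0.4290 = 43.69 mg/L.
e^(−k_1 t) = e^(−0.441×0.3340) = 0.8630; e^(−k_2 t) = e^(−0.870×0.3340) = 0.7478.
D = 43.69 × (0.8630 − 0.7478) + 1.10 × 0.7478 = 5.033 + 0.8226 = 5.856 mg/L.
DO = C_s − D = 11.5 − 5.856 = 5.644 mg/L.

DO ≈ 5.64 mg/L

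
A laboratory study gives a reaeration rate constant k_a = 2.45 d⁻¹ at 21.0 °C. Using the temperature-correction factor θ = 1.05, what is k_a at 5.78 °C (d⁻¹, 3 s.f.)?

k_a(T₂) = k_a(T₁) · θ^(T₂−T₁) = 2.45 × 1.05^(5.78−21.0)
= 2.45 × 1.05^-15.2 = 2.45 × 0.4759 = 1.166 d⁻¹.

k_a ≈ 1.17 d⁻¹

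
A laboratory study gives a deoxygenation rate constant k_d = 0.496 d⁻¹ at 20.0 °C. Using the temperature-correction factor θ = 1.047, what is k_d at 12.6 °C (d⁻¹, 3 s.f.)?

k_d(T₂) = k_d(T₁) · θ^(T₂−T₁) = 0.496 × 1.047^(12.6−20.0)
= 0.496 × 1.047^-7.40 = 0.496 × 0.7119 = 0.3531 d⁻¹.

k_d ≈ 0.353 d⁻¹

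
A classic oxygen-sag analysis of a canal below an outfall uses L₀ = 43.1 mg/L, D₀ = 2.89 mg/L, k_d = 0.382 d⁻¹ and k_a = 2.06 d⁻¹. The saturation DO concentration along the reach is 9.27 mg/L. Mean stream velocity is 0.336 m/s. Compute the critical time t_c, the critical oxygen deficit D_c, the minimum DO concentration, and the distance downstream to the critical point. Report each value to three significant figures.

t_c ≈ 0.796 d; D_c ≈ 5.90 mg/L; min DO ≈ 3.37 mg/L; x_c ≈ 23.1 km

With k_a/k_d = 5.393 and 1 − D₀(k_a−k_d)/(k_d L₀) = 0.7055,
t_c = ln(5.393 × 0.7055) / (2.06 − 0.382) = ln(3.804) / 1.678 = 1.336/1.678 = 0.7963 d.
D_c = (k_d/k_a) L₀ e^(−k_d t_c) = (0.382/2.06) × 43.1 × e^(−0.382×0.7963) = 0.1854 × 43.1 × 0.7377 = 5.896 mg/L.
Minimum DO = C_s − D_c = 9.27 − 5.896 = 3.374 mg/L.
x_c = v t_c = 0.336 m/s × 0.7963 d × 86400 s/d = 23120 m ≈ 23.1 km.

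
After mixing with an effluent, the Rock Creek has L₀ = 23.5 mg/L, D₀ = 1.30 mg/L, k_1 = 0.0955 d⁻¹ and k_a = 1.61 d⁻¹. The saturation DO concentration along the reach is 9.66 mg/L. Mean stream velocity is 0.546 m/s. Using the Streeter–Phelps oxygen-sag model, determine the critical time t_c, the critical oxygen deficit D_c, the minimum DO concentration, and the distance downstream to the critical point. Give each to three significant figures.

t_c = [1/(k_a−k_1)] ln[(k_a/k_1)(1 − D₀(k_a−k_1)/(k_1 L₀))]
= [1/(1.61−0.0955)] ln[(1.61/0.0955)(1 − 1.30×1.515/(0.0955×23.5))]
= (1/1.515) ln[16.86 × 0.1227] = 0.6603 × ln(2.069) = 0.6603 × 0.7270 = 0.4800 d.
D_c = (k_1/k_a) L₀ e^(−k_1 t_c) = (0.0955/1.61) × 23.5 × e^(−0.0955×0.4800) = 0.05932 × 23.5 × 0.9552 = 1.331 mg/L.
Minimum DO = C_s − D_c = 9.66 − 1.331 = 8.329 mg/L.
x_c = v t_c = 0.546 m/s × 0.4800 d × 86400 s/d = 22640 m ≈ 22.6 km.

t_c ≈ 0.480 d; D_c ≈ 1.33 mg/L; min DO ≈ 8.33 mg/L; x_c ≈ 22.6 km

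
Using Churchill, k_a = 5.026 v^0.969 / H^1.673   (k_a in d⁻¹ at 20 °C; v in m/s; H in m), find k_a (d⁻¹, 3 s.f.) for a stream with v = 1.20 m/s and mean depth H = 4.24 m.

k_a = 5.026 × 1.20^0.969 / 4.24^1.673 = 5.026 × 1.193 / 11.21 = 0.5350 d⁻¹.

k_a ≈ 0.535 d⁻¹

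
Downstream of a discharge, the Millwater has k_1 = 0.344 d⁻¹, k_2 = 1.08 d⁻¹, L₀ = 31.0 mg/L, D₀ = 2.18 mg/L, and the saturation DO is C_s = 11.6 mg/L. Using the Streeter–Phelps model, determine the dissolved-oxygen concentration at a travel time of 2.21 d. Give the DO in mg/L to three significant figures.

DO ≈ 5.96 mg/L

k_1 L₀/(k_2−k_1) = 0.344×31.0/(1.08−0.344) = 10.66/0.7360 = 14.49 mg/L.
e^(−k_1 t) = e^(−0.344×2.210) = 0.4676; e^(−k_2 t) = e^(−1.08×2.210) = 0.09192.
D = 14.49 × (0.4676 − 0.09192) + 2.18 × 0.09192 = 5.443 + 0.2004 = 5.643 mg/L.
DO = C_s − D = 11.6 − 5.643 = 5.957 mg/L.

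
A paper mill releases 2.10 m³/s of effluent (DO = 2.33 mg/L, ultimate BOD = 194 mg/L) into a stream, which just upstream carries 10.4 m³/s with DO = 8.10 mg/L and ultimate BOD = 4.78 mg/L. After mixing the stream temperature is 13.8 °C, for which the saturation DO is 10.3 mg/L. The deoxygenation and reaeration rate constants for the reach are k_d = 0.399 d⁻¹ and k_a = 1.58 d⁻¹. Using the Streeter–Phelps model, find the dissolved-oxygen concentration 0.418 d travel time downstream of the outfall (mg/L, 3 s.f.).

Mixed DO = (10.4×8.10 + 2.10×2.33)/(10.4+2.10) = 89.13/12.50 = 7.131 mg/L.
Mixed L₀ = (10.4×4.78 + 2.10×194)/(12.50) = 457.1/12.50 = 36.57 mg/L.
Initial deficit D₀ = C_s − DO₀ = 10.3 − 7.131 = 3.169 mg/L.
D(0.418) = [0.399×36.57/(1.58−0.399)](e^(−0.399×0.418) − e^(−1.58×0.418)) + 3.169 e^(−1.58×0.418)
= 12.35 × (0.8464 − 0.5166) + 3.169 × 0.5166 = 5.711 mg/L.
DO = 10.3 − 5.711 = 4.589 mg/L.

DO ≈ 4.59 mg/L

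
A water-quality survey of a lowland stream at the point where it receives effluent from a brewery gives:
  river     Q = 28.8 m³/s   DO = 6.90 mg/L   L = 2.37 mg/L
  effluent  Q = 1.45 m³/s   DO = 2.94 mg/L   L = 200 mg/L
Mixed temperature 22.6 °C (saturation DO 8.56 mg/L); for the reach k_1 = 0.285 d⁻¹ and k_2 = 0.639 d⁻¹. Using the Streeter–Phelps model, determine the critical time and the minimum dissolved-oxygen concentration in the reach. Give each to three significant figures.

t_c ≈ 1.67 d; minimum DO ≈ 5.28 mg/L

Mixed DO = (28.8×6.90 + 1.45×2.94)/(28.8+1.45) = 203.0/30.25 = 6.710 mg/L.
Mixed L₀ = (28.8×2.37 + 1.45×200)/(30.25) = 358.3/30.25 = 11.84 mg/L.
Initial deficit D₀ = C_s − DO₀ = 8.56 − 6.710 = 1.850 mg/L.
t_c = (1/0.3540) ln[(0.639/0.285)(1 − 1.850×0.3540/(0.285×11.84))] = 2.825 × ln(1.807) = 1.672 d.
D_c = (0.285/0.639) × 11.84 × e^(−0.285×1.672) = 0.4460 × 11.84 × 0.6210 = 3.280 mg/L.
Minimum DO = 8.56 − 3.280 = 5.280 mg/L.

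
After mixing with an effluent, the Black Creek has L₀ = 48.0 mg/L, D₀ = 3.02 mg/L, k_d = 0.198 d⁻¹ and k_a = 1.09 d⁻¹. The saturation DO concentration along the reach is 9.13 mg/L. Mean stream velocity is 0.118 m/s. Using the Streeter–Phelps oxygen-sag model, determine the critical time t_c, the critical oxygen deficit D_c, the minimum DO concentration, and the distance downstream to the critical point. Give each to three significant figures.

t_c ≈ 1.54 d; D_c ≈ 6.43 mg/L; min DO ≈ 2.70 mg/L; x_c ≈ 15.7 km

t_c = [1/(k_a−k_d)] ln[(k_a/k_d)(1 − D₀(k_a−k_d)/(k_d L₀))]
= [1/(1.09−0.198)] ln[(1.09/0.198)(1 − 3.02×0.8920/(0.198×48.0))]
= (1/0.8920) ln[5.505 × 0.7166] = 1.121 × ln(3.945) = 1.121 × 1.372 = 1.539 d.
D_c = (k_d/k_a) L₀ e^(−k_d t_c) = (0.198/1.09) × 48.0 × e^(−0.198×1.539) = 0.1817 × 48.0 × 0.7374 = 6.430 mg/L.
Minimum DO = C_s − D_c = 9.13 − 6.430 = 2.700 mg/L.
x_c = v t_c = 0.118 m/s × 1.539 d × 86400 s/d = 15690 m ≈ 15.7 km.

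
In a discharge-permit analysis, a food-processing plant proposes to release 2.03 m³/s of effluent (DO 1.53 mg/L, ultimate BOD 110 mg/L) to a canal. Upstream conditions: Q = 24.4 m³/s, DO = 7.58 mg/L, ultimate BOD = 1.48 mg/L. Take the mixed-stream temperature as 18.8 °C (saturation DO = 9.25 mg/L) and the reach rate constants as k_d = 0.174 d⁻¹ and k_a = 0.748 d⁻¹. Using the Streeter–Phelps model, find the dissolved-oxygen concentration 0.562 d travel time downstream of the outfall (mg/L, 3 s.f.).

Mixed DO = (24.4×7.58 + 2.03×1.53)/(24.4+2.03) = 188.1/26.43 = 7.115 mg/L.
Mixed L₀ = (24.4×1.48 + 2.03×110)/(26.43) = 259.4/26.43 = 9.815 mg/L.
Initial deficit D₀ = C_s − DO₀ = 9.25 − 7.115 = 2.135 mg/L.
D(0.562) = [0.174×9.815/(0.748−0.174)](e^(−0.174×0.562) − e^(−0.748×0.562)) + 2.135 e^(−0.748×0.562)
= 2.975 × (0.9068 − 0.6568) + 2.135 × 0.6568 = 2.146 mg/L.
DO = 9.25 − 2.146 = 7.104 mg/L.

DO ≈ 7.10 mg/L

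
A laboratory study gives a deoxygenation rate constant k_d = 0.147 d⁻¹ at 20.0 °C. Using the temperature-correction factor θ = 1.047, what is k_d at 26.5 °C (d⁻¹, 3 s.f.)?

k_d ≈ 0.198 d⁻¹

k_d(T₂) = k_d(T₁) · θ^(T₂−T₁) = 0.147 × 1.047^(26.5−20.0)
= 0.147 × 1.047^6.50 = 0.147 × 1.348 = 0.1981 d⁻¹.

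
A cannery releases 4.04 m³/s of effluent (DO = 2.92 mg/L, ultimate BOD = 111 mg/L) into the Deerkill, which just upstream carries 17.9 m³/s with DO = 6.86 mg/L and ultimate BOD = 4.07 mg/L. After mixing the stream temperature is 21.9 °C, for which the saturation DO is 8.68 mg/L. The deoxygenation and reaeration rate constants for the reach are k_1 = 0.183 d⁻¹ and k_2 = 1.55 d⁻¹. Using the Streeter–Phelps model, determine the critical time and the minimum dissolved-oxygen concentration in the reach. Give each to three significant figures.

t_c ≈ 0.385 d; minimum DO ≈ 6.07 mg/L

Mixed DO = (17.9×6.86 + 4.04×2.92)/(17.9+4.04) = 134.6/21.94 = 6.134 mg/L.
Mixed L₀ = (17.9×4.07 + 4.04×111)/(21.94) = 521.3/21.94 = 23.76 mg/L.
Initial deficit D₀ = C_s − DO₀ = 8.68 − 6.134 = 2.546 mg/L.
t_c = (1/1.367) ln[(1.55/0.183)(1 − 2.546×1.367/(0.183×23.76))] = 0.7315 × ln(1.692) = 0.3845 d.
D_c = (0.183/1.55) × 23.76 × e^(−0.183×0.3845) = 0.1181 × 23.76 × 0.9321 = 2.615 mg/L.
Minimum DO = 8.68 − 2.615 = 6.065 mg/L.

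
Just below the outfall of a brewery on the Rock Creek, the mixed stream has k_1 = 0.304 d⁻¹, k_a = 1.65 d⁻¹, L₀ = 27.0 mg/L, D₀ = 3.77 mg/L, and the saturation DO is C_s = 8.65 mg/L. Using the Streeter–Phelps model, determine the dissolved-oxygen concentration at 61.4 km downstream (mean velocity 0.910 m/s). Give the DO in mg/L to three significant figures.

Travel time t = x/v = 61.4 km / (0.910 m/s) = 61400 m / 0.910 m/s = 67470 s = 0.7809 d.
k_1 L₀/(k_a−k_1) = 0.304×27.0/(1.65−0.304) = 8.208/1.346 = 6.098 mg/L.
e^(−k_1 t) = e^(−0.304×0.7809) = 0.7887; e^(−k_a t) = e^(−1.65×0.7809) = 0.2757.
D = 6.098 × (0.7887 − 0.2757) + 3.77 × 0.2757 = 3.128 + 1.039 = 4.168 mg/L.
DO = C_s − D = 8.65 − 4.168 = 4.482 mg/L.

DO ≈ 4.48 mg/L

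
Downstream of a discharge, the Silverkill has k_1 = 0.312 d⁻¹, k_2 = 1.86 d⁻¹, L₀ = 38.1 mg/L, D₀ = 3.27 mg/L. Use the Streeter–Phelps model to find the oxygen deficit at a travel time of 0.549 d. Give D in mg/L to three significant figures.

D ≈ 4.88 mg/L

k_1 L₀/(k_2−k_1) = 0.312×38.1/(1.86−0.312) = 11.89/1.548 = 7.679 mg/L.
e^(−k_1 t) = e^(−0.312×0.5490) = 0.8426; e^(−k_2 t) = e^(−1.86×0.5490) = 0.3602.
D = 7.679 × (0.8426 − 0.3602) + 3.27 × 0.3602 = 3.704 + 1.178 = 4.882 mg/L.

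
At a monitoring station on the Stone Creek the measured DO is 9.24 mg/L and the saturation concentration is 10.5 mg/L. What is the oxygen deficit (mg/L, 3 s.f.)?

D ≈ 1.26 mg/L

D = C_s − C = 10.5 − 9.24 = 1.26 mg/L.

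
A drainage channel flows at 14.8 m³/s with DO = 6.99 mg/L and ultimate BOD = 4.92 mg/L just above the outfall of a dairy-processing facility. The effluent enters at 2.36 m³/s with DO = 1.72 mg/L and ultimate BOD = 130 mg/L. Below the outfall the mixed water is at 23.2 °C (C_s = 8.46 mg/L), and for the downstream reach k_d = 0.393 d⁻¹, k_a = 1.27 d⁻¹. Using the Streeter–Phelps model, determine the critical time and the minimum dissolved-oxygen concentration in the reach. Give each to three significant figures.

t_c ≈ 1.05 d; minimum DO ≈ 3.93 mg/L

Mixed DO = (14.8×6.99 + 2.36×1.72)/(14.8+2.36) = 107.5/17.16 = 6.265 mg/L.
Mixed L₀ = (14.8×4.92 + 2.36×130)/(17.16) = 379.6/17.16 = 22.12 mg/L.
Initial deficit D₀ = C_s − DO₀ = 8.46 − 6.265 = 2.195 mg/L.
t_c = (1/0.8770) ln[(1.27/0.393)(1 − 2.195×0.8770/(0.393×22.12))] = 1.140 × ln(2.516) = 1.052 d.
D_c = (0.393/1.27) × 22.12 × e^(−0.393×1.052) = 0.3094 × 22.12 × 0.6613 = 4.527 mg/L.
Minimum DO = 8.46 − 4.527 = 3.933 mg/L.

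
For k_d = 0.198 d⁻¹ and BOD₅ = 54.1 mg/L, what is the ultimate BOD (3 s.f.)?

L₀ ≈ 86.1 mg/L

BOD₅ = L₀(1 − e^(−5k_d)) ⇒ L₀ = BOD₅ / (1 − e^(−5×0.198))
= 54.1 / (1 − 0.3716) = 54.1 / 0.6284 = 86.09 mg/L.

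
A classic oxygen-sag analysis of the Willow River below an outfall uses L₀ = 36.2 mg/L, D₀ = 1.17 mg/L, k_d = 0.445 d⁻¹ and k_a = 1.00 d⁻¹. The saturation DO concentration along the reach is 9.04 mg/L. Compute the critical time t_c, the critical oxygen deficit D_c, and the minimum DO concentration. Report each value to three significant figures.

t_c ≈ 1.38 d; D_c ≈ 8.70 mg/L; min DO ≈ 0.341 mg/L

With k_a/k_d = 2.247 and 1 − D₀(k_a−k_d)/(k_d L₀) = 0.9597,
t_c = ln(2.247 × 0.9597) / (1.00 − 0.445) = ln(2.157) / 0.5550 = 0.7685/0.5550 = 1.385 d.
D_c = (k_d/k_a) L₀ e^(−k_d t_c) = (0.445/1.00) × 36.2 × e^(−0.445×1.385) = 0.4450 × 36.2 × 0.5400 = 8.699 mg/L.
Minimum DO = C_s − D_c = 9.04 − 8.699 = 0.3414 mg/L.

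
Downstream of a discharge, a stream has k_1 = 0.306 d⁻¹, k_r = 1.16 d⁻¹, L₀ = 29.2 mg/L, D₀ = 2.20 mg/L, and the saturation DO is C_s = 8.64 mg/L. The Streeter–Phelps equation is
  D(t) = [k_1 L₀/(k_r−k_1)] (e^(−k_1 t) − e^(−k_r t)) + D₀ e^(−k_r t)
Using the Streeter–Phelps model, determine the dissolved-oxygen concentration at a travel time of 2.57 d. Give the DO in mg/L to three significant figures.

k_1 L₀/(k_r−k_1) = 0.306×29.2/(1.16−0.306) = 8.935/0.8540 = 10.46 mg/L.
e^(−k_1 t) = e^(−0.306×2.570) = 0.4555; e^(−k_r t) = e^(−1.16×2.570) = 0.05073.
D = 10.46 × (0.4555 − 0.05073) + 2.20 × 0.05073 = 4.235 + 0.1116 = 4.346 mg/L.
DO = C_s − D = 8.64 − 4.346 = 4.294 mg/L.

DO ≈ 4.29 mg/L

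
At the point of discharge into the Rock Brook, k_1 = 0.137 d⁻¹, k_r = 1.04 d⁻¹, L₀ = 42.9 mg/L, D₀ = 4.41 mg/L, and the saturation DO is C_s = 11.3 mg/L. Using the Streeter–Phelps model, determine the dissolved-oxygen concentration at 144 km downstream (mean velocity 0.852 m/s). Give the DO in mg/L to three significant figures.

DO ≈ 6.60 mg/L

Travel time t = x/v = 144 km / (0.852 m/s) = 144000 m / 0.852 m/s = 169000 s = 1.956 d.
k_1 L₀/(k_r−k_1) = 0.137×42.9/(1.04−0.137) = 5.877/0.9030 = 6.509 mg/L.
e^(−k_1 t) = e^(−0.137×1.956) = 0.7649; e^(−k_r t) = e^(−1.04×1.956) = 0.1308.
D = 6.509 × (0.7649 − 0.1308) + 4.41 × 0.1308 = 4.127 + 0.5766 = 4.704 mg/L.
DO = C_s − D = 11.3 − 4.704 = 6.596 mg/L.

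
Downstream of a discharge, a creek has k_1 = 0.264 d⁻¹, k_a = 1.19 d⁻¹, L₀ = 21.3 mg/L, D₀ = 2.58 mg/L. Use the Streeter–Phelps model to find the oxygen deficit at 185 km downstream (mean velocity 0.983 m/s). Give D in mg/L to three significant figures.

D ≈ 3.16 mg/L

Travel time t = x/v = 185 km / (0.983 m/s) = 185000 m / 0.983 m/s = 188200 s = 2.178 d.
k_1 L₀/(k_a−k_1) = 0.264×21.3/(1.19−0.264) = 5.623/0.9260 = 6.073 mg/L.
e^(−k_1 t) = e^(−0.264×2.178) = 0.5627; e^(−k_a t) = e^(−1.19×2.178) = 0.07486.
D = 6.073 × (0.5627 − 0.07486) + 2.58 × 0.07486 = 2.962 + 0.1931 = 3.155 mg/L.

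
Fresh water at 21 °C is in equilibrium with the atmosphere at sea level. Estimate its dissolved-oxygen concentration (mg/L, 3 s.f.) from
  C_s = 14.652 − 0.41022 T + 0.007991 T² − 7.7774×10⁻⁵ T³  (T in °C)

C_s = 14.652 − 0.41022×21 + 0.007991×21² − 7.7774×10⁻⁵×21³ = 8.841 mg/L.

C_s ≈ 8.84 mg/L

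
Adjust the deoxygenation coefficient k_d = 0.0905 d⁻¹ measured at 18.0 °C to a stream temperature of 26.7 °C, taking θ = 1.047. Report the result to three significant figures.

k_d(T₂) = k_d(T₁) · θ^(T₂−T₁) = 0.0905 × 1.047^(26.7−18.0)
= 0.0905 × 1.047^8.70 = 0.0905 × 1.491 = 0.1350 d⁻¹.

k_d ≈ 0.135 d⁻¹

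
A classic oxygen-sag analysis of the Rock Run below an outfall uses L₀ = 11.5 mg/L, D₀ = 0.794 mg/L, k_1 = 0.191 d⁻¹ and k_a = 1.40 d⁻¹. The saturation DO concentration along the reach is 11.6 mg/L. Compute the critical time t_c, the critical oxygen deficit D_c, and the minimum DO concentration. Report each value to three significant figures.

t_c ≈ 1.17 d; D_c ≈ 1.25 mg/L; min DO ≈ 10.3 mg/L

t_c = [1/(k_a−k_1)] ln[(k_a/k_1)(1 − D₀(k_a−k_1)/(k_1 L₀))]
= [1/(1.40−0.191)] ln[(1.40/0.191)(1 − 0.794×1.209/(0.191×11.5))]
= (1/1.209) ln[7.330 × 0.5630] = 0.8271 × ln(4.126) = 0.8271 × 1.417 = 1.172 d.
L(t_c) = L₀ e^(−k_1 t_c) = 11.5 × 0.7994 = 9.193 mg/L, and at the critical point k_a D_c = k_1 L, so D_c = (0.191/1.40) × 9.193 = 1.254 mg/L.
Minimum DO = C_s − D_c = 11.6 − 1.254 = 10.35 mg/L.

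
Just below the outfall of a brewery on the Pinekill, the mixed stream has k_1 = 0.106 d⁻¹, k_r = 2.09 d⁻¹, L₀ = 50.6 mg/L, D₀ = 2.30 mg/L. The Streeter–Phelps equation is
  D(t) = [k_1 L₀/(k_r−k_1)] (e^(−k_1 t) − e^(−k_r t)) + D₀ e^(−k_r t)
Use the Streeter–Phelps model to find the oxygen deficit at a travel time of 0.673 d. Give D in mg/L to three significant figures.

k_1 L₀/(k_r−k_1) = 0.106×50.6/(2.09−0.106) = 5.364/1.984 = 2.703 mg/L.
e^(−k_1 t) = e^(−0.106×0.6730) = 0.9311; e^(−k_r t) = e^(−2.09×0.6730) = 0.2450.
D = 2.703 × (0.9311 − 0.2450) + 2.30 × 0.2450 = 1.855 + 0.5635 = 2.418 mg/L.

D ≈ 2.42 mg/L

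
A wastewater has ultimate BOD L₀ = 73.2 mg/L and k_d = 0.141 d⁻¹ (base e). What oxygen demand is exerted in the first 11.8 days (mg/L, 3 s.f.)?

y ≈ 59.3 mg/L

y_t = L₀(1 − e^(−k_d t)) = 73.2 × (1 − e^(−0.141×11.8))
= 73.2 × (1 − 0.1894) = 73.2 × 0.8106 = 59.33 mg/L.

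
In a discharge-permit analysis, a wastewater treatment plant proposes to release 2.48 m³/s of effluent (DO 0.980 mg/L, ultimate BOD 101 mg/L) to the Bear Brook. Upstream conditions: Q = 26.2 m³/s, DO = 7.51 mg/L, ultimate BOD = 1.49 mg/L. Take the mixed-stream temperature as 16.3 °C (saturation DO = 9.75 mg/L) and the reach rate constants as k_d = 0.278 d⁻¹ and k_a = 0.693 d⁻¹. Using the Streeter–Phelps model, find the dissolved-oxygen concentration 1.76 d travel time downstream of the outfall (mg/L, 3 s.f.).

Mixed DO = (26.2×7.51 + 2.48×0.980)/(26.2+2.48) = 199.2/28.68 = 6.945 mg/L.
Mixed L₀ = (26.2×1.49 + 2.48×101)/(28.68) = 289.5/28.68 = 10.09 mg/L.
Initial deficit D₀ = C_s − DO₀ = 9.75 − 6.945 = 2.805 mg/L.
D(1.76) = [0.278×10.09/(0.693−0.278)](e^(−0.278×1.76) − e^(−0.693×1.76)) + 2.805 e^(−0.693×1.76)
= 6.762 × (0.6131 − 0.2953) + 2.805 × 0.2953 = 2.977 mg/L.
DO = 9.75 − 2.977 = 6.773 mg/L.

DO ≈ 6.77 mg/L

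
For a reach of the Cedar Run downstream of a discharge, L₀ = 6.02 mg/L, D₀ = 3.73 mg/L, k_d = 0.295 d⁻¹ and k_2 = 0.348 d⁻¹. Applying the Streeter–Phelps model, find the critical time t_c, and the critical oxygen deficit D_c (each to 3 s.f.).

t_c = [1/(k_2−k_d)] ln[(k_2/k_d)(1 − D₀(k_2−k_d)/(k_d L₀))]
= [1/(0.348−0.295)] ln[(0.348/0.295)(1 − 3.73×0.05300/(0.295×6.02))]
= (1/0.05300) ln[1.180 × 0.8887] = 18.87 × ln(1.048) = 18.87 × 0.04721 = 0.8908 d.
L(t_c) = L₀ e^(−k_d t_c) = 6.02 × 0.7689 = 4.629 mg/L, and at the critical point k_2 D_c = k_d L, so D_c = (0.295/0.348) × 4.629 = 3.924 mg/L.

t_c ≈ 0.891 d; D_c ≈ 3.92 mg/L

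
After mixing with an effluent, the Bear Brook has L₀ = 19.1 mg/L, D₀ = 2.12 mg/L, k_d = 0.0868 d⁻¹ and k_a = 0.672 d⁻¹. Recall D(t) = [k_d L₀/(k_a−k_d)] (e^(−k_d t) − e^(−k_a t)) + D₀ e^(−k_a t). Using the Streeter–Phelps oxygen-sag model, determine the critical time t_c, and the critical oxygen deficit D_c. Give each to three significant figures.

t_c ≈ 1.14 d; D_c ≈ 2.23 mg/L

With k_a/k_d = 7.742 and 1 − D₀(k_a−k_d)/(k_d L₀) = 0.2517,
t_c = ln(7.742 × 0.2517) / (0.672 − 0.0868) = ln(1.948) / 0.5852 = 0.6671/0.5852 = 1.140 d.
L(t_c) = L₀ e^(−k_d t_c) = 19.1 × 0.9058 = 17.30 mg/L, and at the critical point k_a D_c = k_d L, so D_c = (0.0868/0.672) × 17.30 = 2.235 mg/L.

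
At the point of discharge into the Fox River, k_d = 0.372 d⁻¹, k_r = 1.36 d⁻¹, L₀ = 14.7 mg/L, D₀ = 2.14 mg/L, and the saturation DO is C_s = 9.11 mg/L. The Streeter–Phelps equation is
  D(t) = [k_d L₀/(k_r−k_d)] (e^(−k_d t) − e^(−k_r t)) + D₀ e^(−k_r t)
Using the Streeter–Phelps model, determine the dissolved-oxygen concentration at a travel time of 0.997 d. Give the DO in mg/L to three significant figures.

DO ≈ 6.17 mg/L

k_d L₀/(k_r−k_d) = 0.372×14.7/(1.36−0.372) = 5.468/0.9880 = 5.535 mg/L.
e^(−k_d t) = e^(−0.372×0.9970) = 0.6901; e^(−k_r t) = e^(−1.36×0.9970) = 0.2577.
D = 5.535 × (0.6901 − 0.2577) + 2.14 × 0.2577 = 2.393 + 0.5515 = 2.945 mg/L.
DO = C_s − D = 9.11 − 2.945 = 6.165 mg/L.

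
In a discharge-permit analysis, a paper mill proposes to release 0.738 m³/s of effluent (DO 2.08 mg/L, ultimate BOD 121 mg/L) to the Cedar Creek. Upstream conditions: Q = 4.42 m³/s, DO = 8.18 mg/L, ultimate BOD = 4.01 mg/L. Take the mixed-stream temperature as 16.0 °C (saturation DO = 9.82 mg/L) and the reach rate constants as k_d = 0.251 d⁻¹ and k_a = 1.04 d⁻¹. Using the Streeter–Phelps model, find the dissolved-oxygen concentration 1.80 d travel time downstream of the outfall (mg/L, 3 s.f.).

DO ≈ 6.25 mg/L

Mixed DO = (4.42×8.18 + 0.738×2.08)/(4.42+0.738) = 37.69/5.158 = 7.307 mg/L.
Mixed L₀ = (4.42×4.01 + 0.738×121)/(5.158) = 107.0/5.158 = 20.75 mg/L.
Initial deficit D₀ = C_s − DO₀ = 9.82 − 7.307 = 2.513 mg/L.
D(1.80) = [0.251×20.75/(1.04−0.251)](e^(−0.251×1.80) − e^(−1.04×1.80)) + 2.513 e^(−1.04×1.80)
= 6.601 × (0.6365 − 0.1538) + 2.513 × 0.1538 = 3.572 mg/L.
DO = 9.82 − 3.572 = 6.248 mg/L.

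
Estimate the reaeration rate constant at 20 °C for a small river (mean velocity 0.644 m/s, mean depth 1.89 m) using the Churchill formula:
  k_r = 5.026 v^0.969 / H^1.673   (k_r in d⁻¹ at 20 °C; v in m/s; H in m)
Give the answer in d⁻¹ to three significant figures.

k_r ≈ 1.13 d⁻¹

k_r = 5.026 × 0.644^0.969 / 1.89^1.673 = 5.026 × 0.6528 / 2.901 = 1.131 d⁻¹.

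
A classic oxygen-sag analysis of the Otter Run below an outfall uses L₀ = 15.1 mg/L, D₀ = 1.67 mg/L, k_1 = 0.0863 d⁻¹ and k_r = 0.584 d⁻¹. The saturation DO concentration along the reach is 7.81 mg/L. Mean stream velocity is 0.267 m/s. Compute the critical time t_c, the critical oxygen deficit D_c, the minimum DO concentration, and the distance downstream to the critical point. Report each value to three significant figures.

t_c ≈ 1.80 d; D_c ≈ 1.91 mg/L; min DO ≈ 5.90 mg/L; x_c ≈ 41.6 km

With k_r/k_1 = 6.767 and 1 − D₀(k_r−k_1)/(k_1 L₀) = 0.3622,
t_c = ln(6.767 × 0.3622) / (0.584 − 0.0863) = ln(2.451) / 0.4977 = 0.8965/0.4977 = 1.801 d.
D_c = (k_1/k_r) L₀ e^(−k_1 t_c) = (0.0863/0.584) × 15.1 × e^(−0.0863×1.801) = 0.1478 × 15.1 × 0.8560 = 1.910 mg/L.
Minimum DO = C_s − D_c = 7.81 − 1.910 = 5.900 mg/L.
x_c = v t_c = 0.267 m/s × 1.801 d × 86400 s/d = 41550 m ≈ 41.6 km.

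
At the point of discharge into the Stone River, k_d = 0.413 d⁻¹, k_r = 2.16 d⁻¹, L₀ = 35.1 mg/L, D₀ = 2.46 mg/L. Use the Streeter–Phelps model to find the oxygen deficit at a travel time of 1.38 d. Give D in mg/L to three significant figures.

D ≈ 4.40 mg/L

k_d L₀/(k_r−k_d) = 0.413×35.1/(2.16−0.413) = 14.50/1.747 = 8.298 mg/L.
e^(−k_d t) = e^(−0.413×1.380) = 0.5656; e^(−k_r t) = e^(−2.16×1.380) = 0.05075.
D = 8.298 × (0.5656 − 0.05075) + 2.46 × 0.05075 = 4.272 + 0.1249 = 4.397 mg/L.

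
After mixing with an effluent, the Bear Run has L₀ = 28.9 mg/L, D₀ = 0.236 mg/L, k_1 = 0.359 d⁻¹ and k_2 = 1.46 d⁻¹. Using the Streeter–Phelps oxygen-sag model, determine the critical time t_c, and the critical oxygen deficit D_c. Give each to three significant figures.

At the critical point dD/dt = 0, so k_1 L₀ e^(−k_1 t) = k_2 D. Substituting D(t) from the Streeter–Phelps equation and solving for t gives
t_c = ln[(k_2/k_1)(1 − D₀(k_2−k_1)/(k_1 L₀))] / (k_2−k_1).
Here k_2−k_1 = 1.101 d⁻¹ and 1 − D₀(k_2−k_1)/(k_1 L₀) = 1 − 0.236×1.101/(0.359×28.9) = 0.9750, so
t_c = ln(4.067 × 0.9750) / 1.101 = 1.378 / 1.101 = 1.251 d.
L(t_c) = L₀ e^(−k_1 t_c) = 28.9 × 0.6382 = 18.44 mg/L, and at the critical point k_2 D_c = k_1 L, so D_c = (0.359/1.46) × 18.44 = 4.535 mg/L.

t_c ≈ 1.25 d; D_c ≈ 4.53 mg/L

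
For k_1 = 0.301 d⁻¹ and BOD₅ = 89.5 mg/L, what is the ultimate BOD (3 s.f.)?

L₀ ≈ 115 mg/L

BOD₅ = L₀(1 − e^(−5k_1)) ⇒ L₀ = BOD₅ / (1 − e^(−5×0.301))
= 89.5 / (1 − 0.2220) = 89.5 / 0.7780 = 115.0 mg/L.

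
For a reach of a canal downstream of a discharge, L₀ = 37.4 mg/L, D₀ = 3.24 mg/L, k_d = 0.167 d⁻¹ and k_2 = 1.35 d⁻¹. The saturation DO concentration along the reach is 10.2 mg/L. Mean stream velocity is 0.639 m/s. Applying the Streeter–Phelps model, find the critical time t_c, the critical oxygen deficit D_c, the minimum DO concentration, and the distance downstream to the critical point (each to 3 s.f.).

At the critical point dD/dt = 0, so k_d L₀ e^(−k_d t) = k_2 D. Substituting D(t) from the Streeter–Phelps equation and solving for t gives
t_c = ln[(k_2/k_d)(1 − D₀(k_2−k_d)/(k_d L₀))] / (k_2−k_d).
Here k_2−k_d = 1.183 d⁻¹ and 1 − D₀(k_2−k_d)/(k_d L₀) = 1 − 3.24×1.183/(0.167×37.4) = 0.3863, so
t_c = ln(8.084 × 0.3863) / 1.183 = 1.139 / 1.183 = 0.9626 d.
D_c = (k_d/k_2) L₀ e^(−k_d t_c) = (0.167/1.35) × 37.4 × e^(−0.167×0.9626) = 0.1237 × 37.4 × 0.8515 = 3.939 mg/L.
Minimum DO = C_s − D_c = 10.2 − 3.939 = 6.261 mg/L.
x_c = v t_c = 0.639 m/s × 0.9626 d × 86400 s/d = 53150 m ≈ 53.1 km.

t_c ≈ 0.963 d; D_c ≈ 3.94 mg/L; min DO ≈ 6.26 mg/L; x_c ≈ 53.1 km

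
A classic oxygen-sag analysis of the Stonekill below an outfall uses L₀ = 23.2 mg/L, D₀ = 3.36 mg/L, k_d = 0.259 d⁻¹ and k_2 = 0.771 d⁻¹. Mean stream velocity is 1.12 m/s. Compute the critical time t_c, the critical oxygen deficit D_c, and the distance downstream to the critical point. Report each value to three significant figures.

At the critical point dD/dt = 0, so k_d L₀ e^(−k_d t) = k_2 D. Substituting D(t) from the Streeter–Phelps equation and solving for t gives
t_c = ln[(k_2/k_d)(1 − D₀(k_2−k_d)/(k_d L₀))] / (k_2−k_d).
Here k_2−k_d = 0.5120 d⁻¹ and 1 − D₀(k_2−k_d)/(k_d L₀) = 1 − 3.36×0.5120/(0.259×23.2) = 0.7137, so
t_c = ln(2.977 × 0.7137) / 0.5120 = 0.7536 / 0.5120 = 1.472 d.
D_c = (k_d/k_2) L₀ e^(−k_d t_c) = (0.259/0.771) × 23.2 × e^(−0.259×1.472) = 0.3359 × 23.2 × 0.6830 = 5.323 mg/L.
x_c = v t_c = 1.12 m/s × 1.472 d × 86400 s/d = 142400 m ≈ 142 km.

t_c ≈ 1.47 d; D_c ≈ 5.32 mg/L; x_c ≈ 142 km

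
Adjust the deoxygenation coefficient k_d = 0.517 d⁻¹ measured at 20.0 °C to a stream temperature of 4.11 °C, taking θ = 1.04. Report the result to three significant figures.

k_d ≈ 0.277 d⁻¹

k_d(T₂) = k_d(T₁) · θ^(T₂−T₁) = 0.517 × 1.04^(4.11−20.0)
= 0.517 × 1.04^-15.9 = 0.517 × 0.5362 = 0.2772 d⁻¹.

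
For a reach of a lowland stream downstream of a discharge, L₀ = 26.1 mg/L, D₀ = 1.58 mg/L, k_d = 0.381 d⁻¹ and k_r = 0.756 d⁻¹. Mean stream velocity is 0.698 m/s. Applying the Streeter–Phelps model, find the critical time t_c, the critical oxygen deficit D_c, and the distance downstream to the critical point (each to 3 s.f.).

t_c ≈ 1.66 d; D_c ≈ 6.98 mg/L; x_c ≈ 100 km

At the critical point dD/dt = 0, so k_d L₀ e^(−k_d t) = k_r D. Substituting D(t) from the Streeter–Phelps equation and solving for t gives
t_c = ln[(k_r/k_d)(1 − D₀(k_r−k_d)/(k_d L₀))] / (k_r−k_d).
Here k_r−k_d = 0.3750 d⁻¹ and 1 − D₀(k_r−k_d)/(k_d L₀) = 1 − 1.58×0.3750/(0.381×26.1) = 0.9404, so
t_c = ln(1.984 × 0.9404) / 0.3750 = 0.6238 / 0.3750 = 1.663 d.
D_c = (k_d/k_r) L₀ e^(−k_d t_c) = (0.381/0.756) × 26.1 × e^(−0.381×1.663) = 0.5040 × 26.1 × 0.5306 = 6.979 mg/L.
x_c = v t_c = 0.698 m/s × 1.663 d × 86400 s/d = 100300 m ≈ 100 km.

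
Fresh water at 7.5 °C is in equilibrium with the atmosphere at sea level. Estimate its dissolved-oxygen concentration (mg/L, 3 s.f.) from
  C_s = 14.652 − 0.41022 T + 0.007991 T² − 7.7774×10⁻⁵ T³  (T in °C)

C_s ≈ 12.0 mg/L

C_s = 14.652 − 0.41022×7.5 + 0.007991×7.5² − 7.7774×10⁻⁵×7.5³ = 11.99 mg/L.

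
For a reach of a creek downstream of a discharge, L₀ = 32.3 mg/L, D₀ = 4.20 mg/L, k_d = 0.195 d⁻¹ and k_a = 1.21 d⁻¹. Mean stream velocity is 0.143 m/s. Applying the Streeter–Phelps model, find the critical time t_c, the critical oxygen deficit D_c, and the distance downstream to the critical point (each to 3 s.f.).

t_c ≈ 0.686 d; D_c ≈ 4.55 mg/L; x_c ≈ 8.47 km

t_c = [1/(k_a−k_d)] ln[(k_a/k_d)(1 − D₀(k_a−k_d)/(k_d L₀))]
= [1/(1.21−0.195)] ln[(1.21/0.195)(1 − 4.20×1.015/(0.195×32.3))]
= (1/1.015) ln[6.205 × 0.3232] = 0.9852 × ln(2.005) = 0.9852 × 0.6958 = 0.6855 d.
D_c = (k_d/k_a) L₀ e^(−k_d t_c) = (0.195/1.21) × 32.3 × e^(−0.195×0.6855) = 0.1612 × 32.3 × 0.8749 = 4.554 mg/L.
x_c = v t_c = 0.143 m/s × 0.6855 d × 86400 s/d = 8470 m ≈ 8.47 km.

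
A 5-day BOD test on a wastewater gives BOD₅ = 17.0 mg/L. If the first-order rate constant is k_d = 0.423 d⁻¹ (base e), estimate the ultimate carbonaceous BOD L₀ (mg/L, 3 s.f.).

L₀ ≈ 19.3 mg/L

BOD₅ = L₀(1 − e^(−5k_d)) ⇒ L₀ = BOD₅ / (1 − e^(−5×0.423))
= 17.0 / (1 − 0.1206) = 17.0 / 0.8794 = 19.33 mg/L.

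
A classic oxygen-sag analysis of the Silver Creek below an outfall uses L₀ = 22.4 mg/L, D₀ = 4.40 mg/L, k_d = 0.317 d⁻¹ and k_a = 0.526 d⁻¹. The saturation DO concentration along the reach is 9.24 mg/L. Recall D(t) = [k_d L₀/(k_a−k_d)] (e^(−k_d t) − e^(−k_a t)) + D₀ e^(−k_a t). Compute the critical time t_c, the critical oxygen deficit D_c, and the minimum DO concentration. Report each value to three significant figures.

t_c ≈ 1.76 d; D_c ≈ 7.73 mg/L; min DO ≈ 1.51 mg/L

At the critical point dD/dt = 0, so k_d L₀ e^(−k_d t) = k_a D. Substituting D(t) from the Streeter–Phelps equation and solving for t gives
t_c = ln[(k_a/k_d)(1 − D₀(k_a−k_d)/(k_d L₀))] / (k_a−k_d).
Here k_a−k_d = 0.2090 d⁻¹ and 1 − D₀(k_a−k_d)/(k_d L₀) = 1 − 4.40×0.2090/(0.317×22.4) = 0.8705, so
t_c = ln(1.659 × 0.8705) / 0.2090 = 0.3677 / 0.2090 = 1.759 d.
L(t_c) = L₀ e^(−k_d t_c) = 22.4 × 0.5725 = 12.82 mg/L, and at the critical point k_a D_c = k_d L, so D_c = (0.317/0.526) × 12.82 = 7.729 mg/L.
Minimum DO = C_s − D_c = 9.24 − 7.729 = 1.511 mg/L.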